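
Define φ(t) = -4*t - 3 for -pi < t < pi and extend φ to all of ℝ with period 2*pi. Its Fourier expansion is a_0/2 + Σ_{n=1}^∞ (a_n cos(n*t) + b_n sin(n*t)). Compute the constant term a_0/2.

a_0 = 1/pi ∫_{-pi}^{pi} φ(t) dt = 1/pi · (-6*pi) = -6.
So the constant term a_0/2 = -3.

-3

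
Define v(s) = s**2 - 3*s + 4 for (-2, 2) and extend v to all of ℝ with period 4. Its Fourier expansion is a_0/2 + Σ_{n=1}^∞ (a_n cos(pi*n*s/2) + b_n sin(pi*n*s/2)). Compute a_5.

-16/(25*pi**2)

a_5 = 1/2 ∫_{-2}^{2} v(s) cos(5*pi*s/2) ds.
Integrating by parts twice (tabular method), an antiderivative of (s**2 - 3*s + 4) cos(5*pi*s/2) is 2*s**2*sin(5*pi*s/2)/(5*pi) - 6*s*sin(5*pi*s/2)/(5*pi) + 8*s*cos(5*pi*s/2)/(25*pi**2) - 16*sin(5*pi*s/2)/(125*pi**3) + 8*sin(5*pi*s/2)/(5*pi) - 12*cos(5*pi*s/2)/(25*pi**2); evaluating from -2 to 2: ∫_{-2}^{2} (s**2 - 3*s + 4) cos(5*pi*s/2) ds = (-4/(25*pi**2)) - (28/(25*pi**2)) = -32/(25*pi**2).
Hence a_5 = (1/2)·(-32/(25*pi**2)) = -16/(25*pi**2).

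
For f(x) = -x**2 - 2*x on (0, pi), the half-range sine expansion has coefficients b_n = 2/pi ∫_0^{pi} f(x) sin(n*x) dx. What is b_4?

b_4 = 2/pi ∫_0^{pi} (-x**2 - 2*x) sin(4*x) dx.
Integrating by parts twice (tabular method), an antiderivative of (-x**2 - 2*x) sin(4*x) is x**2*cos(4*x)/4 - x*sin(4*x)/8 + x*cos(4*x)/2 - sin(4*x)/8 - cos(4*x)/32; evaluating from 0 to pi: ∫_{0}^{pi} (-x**2 - 2*x) sin(4*x) dx = (-1/32 + pi/2 + pi**2/4) - (-1/32) = pi*(2 + pi)/4.
Hence b_4 = (2/pi)·(pi*(2 + pi)/4) = 1 + pi/2.

1 + pi/2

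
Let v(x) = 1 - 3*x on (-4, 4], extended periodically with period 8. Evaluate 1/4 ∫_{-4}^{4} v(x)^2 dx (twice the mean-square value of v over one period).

98

1/4 ∫_{-4}^{4} v(x)^2 dx = 1/4 · (392) = 98.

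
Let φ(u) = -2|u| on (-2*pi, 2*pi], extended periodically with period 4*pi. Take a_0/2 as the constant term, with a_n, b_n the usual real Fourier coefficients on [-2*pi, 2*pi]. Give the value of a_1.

a_1 = (1/(2*pi)) ∫_{-2*pi}^{2*pi} φ(u) cos(u/2) du.
φ is even and cos(u/2) is even, so the integrand is even and a_1 = 1/pi ∫_0^{2*pi} φ(u) cos(u/2) du.
Integrating by parts (boundary term plus one more integral), an antiderivative of (-2*u) cos(u/2) is -4*u*sin(u/2) - 8*cos(u/2); evaluating from 0 to 2*pi: ∫_{0}^{2*pi} (-2*u) cos(u/2) du = (8) - (-8) = 16.
Hence a_1 = (1/pi)·(16) = 16/pi.

16/pi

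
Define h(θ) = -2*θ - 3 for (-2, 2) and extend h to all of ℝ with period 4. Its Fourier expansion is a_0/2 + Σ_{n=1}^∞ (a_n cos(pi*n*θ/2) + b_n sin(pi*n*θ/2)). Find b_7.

-8/(7*pi)

b_7 = 1/2 ∫_{-2}^{2} h(θ) sin(7*pi*θ/2) dθ.
Integrating by parts (boundary term plus one more integral), an antiderivative of (-2*θ - 3) sin(7*pi*θ/2) is 4*θ*cos(7*pi*θ/2)/(7*pi) - 8*sin(7*pi*θ/2)/(49*pi**2) + 6*cos(7*pi*θ/2)/(7*pi); evaluating from -2 to 2: ∫_{-2}^{2} (-2*θ - 3) sin(7*pi*θ/2) dθ = (-2/pi) - (2/(7*pi)) = -16/(7*pi).
Hence b_7 = (1/2)·(-16/(7*pi)) = -8/(7*pi).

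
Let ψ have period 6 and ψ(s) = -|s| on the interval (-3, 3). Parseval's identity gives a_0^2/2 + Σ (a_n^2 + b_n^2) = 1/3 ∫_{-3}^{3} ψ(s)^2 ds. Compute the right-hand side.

6

1/3 ∫_{-3}^{3} ψ(s)^2 ds = 1/3 · (18) = 6.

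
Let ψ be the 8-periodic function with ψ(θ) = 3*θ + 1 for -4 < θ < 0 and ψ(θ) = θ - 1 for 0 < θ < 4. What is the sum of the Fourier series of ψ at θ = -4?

-4

θ = -4 differs from θ = 4 by -1 full period(s), and the series is 8-periodic.
At θ = 4 the one-sided limits are ψ(4^-) = 3 and ψ(4^+) = -11.
By Dirichlet's theorem the series converges to their average, [(3) + (-11)]/2 = -4.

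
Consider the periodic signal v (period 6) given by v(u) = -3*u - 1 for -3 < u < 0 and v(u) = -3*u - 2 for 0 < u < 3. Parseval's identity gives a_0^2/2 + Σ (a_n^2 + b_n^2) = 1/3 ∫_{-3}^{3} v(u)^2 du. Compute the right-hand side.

1/3 ∫_{-3}^{3} v(u)^2 du = 1/3 · (204) = 68.

68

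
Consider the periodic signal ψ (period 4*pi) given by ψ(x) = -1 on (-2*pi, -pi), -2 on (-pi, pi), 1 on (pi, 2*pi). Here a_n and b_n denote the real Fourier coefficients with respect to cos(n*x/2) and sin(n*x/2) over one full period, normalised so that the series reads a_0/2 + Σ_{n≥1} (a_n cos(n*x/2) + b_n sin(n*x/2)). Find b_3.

2/(3*pi)

b_3 = (1/(2*pi)) ∫_{-2*pi}^{2*pi} ψ(x) sin(3*x/2) dx.
Split the integral at the breakpoints.
Directly, an antiderivative of (-1) sin(3*x/2) is 2*cos(3*x/2)/3; evaluating from -2*pi to -pi: ∫_{-2*pi}^{-pi} (-1) sin(3*x/2) dx = (0) - (-2/3) = 2/3.
Directly, an antiderivative of (-2) sin(3*x/2) is 4*cos(3*x/2)/3; evaluating from -pi to pi: ∫_{-pi}^{pi} (-2) sin(3*x/2) dx = (0) - (0) = 0.
Directly, an antiderivative of (1) sin(3*x/2) is -2*cos(3*x/2)/3; evaluating from pi to 2*pi: ∫_{pi}^{2*pi} (1) sin(3*x/2) dx = (2/3) - (0) = 2/3.
Summing the pieces and multiplying by (1/(2*pi)) gives b_3 = 2/(3*pi).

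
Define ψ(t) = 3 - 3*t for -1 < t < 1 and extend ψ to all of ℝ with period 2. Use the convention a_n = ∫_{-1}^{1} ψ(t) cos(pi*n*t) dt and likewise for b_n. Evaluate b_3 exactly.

b_3 = ∫_{-1}^{1} ψ(t) sin(3*pi*t) dt.
Integrating by parts (boundary term plus one more integral), an antiderivative of (3 - 3*t) sin(3*pi*t) is t*cos(3*pi*t)/pi - sin(3*pi*t)/(3*pi**2) - cos(3*pi*t)/pi; evaluating from -1 to 1: ∫_{-1}^{1} (3 - 3*t) sin(3*pi*t) dt = (0) - (2/pi) = -2/pi.
Hence b_3 = -2/pi.

-2/pi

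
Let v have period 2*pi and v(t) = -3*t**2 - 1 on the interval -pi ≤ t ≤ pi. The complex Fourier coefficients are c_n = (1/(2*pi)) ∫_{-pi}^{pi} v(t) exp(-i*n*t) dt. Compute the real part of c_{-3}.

Since v is real-valued, Re(c_{-3}) = (1/(2*pi)) ∫_{-pi}^{pi} v(t) cos(-3*t) dt = a_{3}/2.
v is even and cos(-3*t) is even, so the integrand is even: ∫_{-pi}^{pi} v(t) cos(-3*t) dt = 2∫_0^{pi} v(t) cos(-3*t) dt.
Integrating by parts twice (tabular method), an antiderivative of (-3*t**2 - 1) cos(-3*t) is -t**2*sin(3*t) - 2*t*cos(3*t)/3 - sin(3*t)/9; evaluating from 0 to pi: ∫_{0}^{pi} (-3*t**2 - 1) cos(-3*t) dt = (2*pi/3) - (0) = 2*pi/3.
So ∫_{-pi}^{pi} v(t) cos(-3*t) dt = 4*pi/3.
Hence Re(c_{-3}) = (1/(2*pi))·(4*pi/3) = 2/3.

2/3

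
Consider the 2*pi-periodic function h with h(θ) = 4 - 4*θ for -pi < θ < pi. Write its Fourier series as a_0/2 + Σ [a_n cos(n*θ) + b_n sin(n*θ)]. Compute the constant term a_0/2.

4

a_0 = 1/pi ∫_{-pi}^{pi} h(θ) dθ = 1/pi · (8*pi) = 8.
So the constant term a_0/2 = 4.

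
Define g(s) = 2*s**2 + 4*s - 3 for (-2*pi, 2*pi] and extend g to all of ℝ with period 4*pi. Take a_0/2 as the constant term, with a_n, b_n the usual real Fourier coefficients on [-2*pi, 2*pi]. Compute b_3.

16/3

b_3 = (1/(2*pi)) ∫_{-2*pi}^{2*pi} g(s) sin(3*s/2) ds.
Integrating by parts twice (tabular method), an antiderivative of (2*s**2 + 4*s - 3) sin(3*s/2) is -4*s**2*cos(3*s/2)/3 + 16*s*sin(3*s/2)/9 - 8*s*cos(3*s/2)/3 + 16*sin(3*s/2)/9 + 86*cos(3*s/2)/27; evaluating from -2*pi to 2*pi: ∫_{-2*pi}^{2*pi} (2*s**2 + 4*s - 3) sin(3*s/2) ds = (-86/27 + 16*pi/3 + 16*pi**2/3) - (-16*pi/3 - 86/27 + 16*pi**2/3) = 32*pi/3.
Hence b_3 = (1/(2*pi))·(32*pi/3) = 16/3.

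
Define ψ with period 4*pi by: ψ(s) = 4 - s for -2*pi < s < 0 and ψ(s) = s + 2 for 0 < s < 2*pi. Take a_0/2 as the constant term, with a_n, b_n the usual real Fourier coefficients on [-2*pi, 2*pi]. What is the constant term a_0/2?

a_0 = (1/(2*pi)) ∫_{-2*pi}^{2*pi} ψ(s) ds = (1/(2*pi)) · (4*pi*(3 + pi)) = 6 + 2*pi.
So the constant term a_0/2 = 3 + pi.

3 + pi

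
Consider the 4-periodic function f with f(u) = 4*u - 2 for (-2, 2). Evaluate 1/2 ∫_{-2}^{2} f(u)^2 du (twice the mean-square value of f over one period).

152/3

1/2 ∫_{-2}^{2} f(u)^2 du = 1/2 · (304/3) = 152/3.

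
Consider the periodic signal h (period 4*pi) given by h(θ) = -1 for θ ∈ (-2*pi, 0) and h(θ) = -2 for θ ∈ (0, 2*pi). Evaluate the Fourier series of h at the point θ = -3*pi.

θ = -3*pi differs from θ = pi by -1 full period(s), and the series is 4*pi-periodic.
h is continuous at θ = pi with value -2, so the series converges to -2 there.

-2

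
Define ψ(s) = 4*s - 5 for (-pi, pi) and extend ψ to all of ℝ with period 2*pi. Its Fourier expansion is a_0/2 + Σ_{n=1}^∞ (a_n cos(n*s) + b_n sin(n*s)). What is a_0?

a_0 = 1/pi ∫_{-pi}^{pi} ψ(s) ds = 1/pi · (-10*pi) = -10.

-10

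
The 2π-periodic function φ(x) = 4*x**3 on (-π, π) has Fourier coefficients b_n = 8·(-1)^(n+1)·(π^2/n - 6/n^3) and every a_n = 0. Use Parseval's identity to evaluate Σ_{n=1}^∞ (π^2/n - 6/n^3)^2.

Parseval: Σ b_n^2 = (1/π) ∫_{-π}^{π} φ(x)^2 dx = 32*pi**6/7.
b_n^2 = 64·(π^2/n - 6/n^3)^2, so the sum equals (32*pi**6/7)/64 = pi**6/14.

pi**6/14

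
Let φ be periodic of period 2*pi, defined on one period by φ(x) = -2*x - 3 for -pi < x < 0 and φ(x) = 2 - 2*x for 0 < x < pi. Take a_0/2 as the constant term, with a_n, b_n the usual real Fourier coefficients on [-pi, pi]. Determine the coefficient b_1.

-4 + 10/pi

b_1 = 1/pi ∫_{-pi}^{pi} φ(x) sin(x) dx.
Split the integral at the breakpoints.
Integrating by parts (boundary term plus one more integral), an antiderivative of (-2*x - 3) sin(x) is 2*x*cos(x) - 2*sin(x) + 3*cos(x); evaluating from -pi to 0: ∫_{-pi}^{0} (-2*x - 3) sin(x) dx = (3) - (-3 + 2*pi) = 6 - 2*pi.
Integrating by parts (boundary term plus one more integral), an antiderivative of (2 - 2*x) sin(x) is 2*x*cos(x) - 2*sin(x) - 2*cos(x); evaluating from 0 to pi: ∫_{0}^{pi} (2 - 2*x) sin(x) dx = (2 - 2*pi) - (-2) = 4 - 2*pi.
Summing the pieces and multiplying by (1/pi) gives b_1 = -4 + 10/pi.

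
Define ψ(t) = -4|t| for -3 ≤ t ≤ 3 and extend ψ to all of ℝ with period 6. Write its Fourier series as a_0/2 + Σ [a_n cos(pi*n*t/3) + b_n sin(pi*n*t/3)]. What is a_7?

48/(49*pi**2)

a_7 = 1/3 ∫_{-3}^{3} ψ(t) cos(7*pi*t/3) dt.
ψ is even and cos(7*pi*t/3) is even, so the integrand is even and a_7 = 2/3 ∫_0^{3} ψ(t) cos(7*pi*t/3) dt.
Integrating by parts (boundary term plus one more integral), an antiderivative of (-4*t) cos(7*pi*t/3) is -12*t*sin(7*pi*t/3)/(7*pi) - 36*cos(7*pi*t/3)/(49*pi**2); evaluating from 0 to 3: ∫_{0}^{3} (-4*t) cos(7*pi*t/3) dt = (36/(49*pi**2)) - (-36/(49*pi**2)) = 72/(49*pi**2).
Hence a_7 = (2/3)·(72/(49*pi**2)) = 48/(49*pi**2).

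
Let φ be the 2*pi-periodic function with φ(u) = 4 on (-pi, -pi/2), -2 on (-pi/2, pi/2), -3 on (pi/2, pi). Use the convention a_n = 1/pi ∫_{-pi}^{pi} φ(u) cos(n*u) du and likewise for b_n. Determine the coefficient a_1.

a_1 = 1/pi ∫_{-pi}^{pi} φ(u) cos(u) du.
Split the integral at the breakpoints.
Directly, an antiderivative of (4) cos(u) is 4*sin(u); evaluating from -pi to -pi/2: ∫_{-pi}^{-pi/2} (4) cos(u) du = (-4) - (0) = -4.
Directly, an antiderivative of (-2) cos(u) is -2*sin(u); evaluating from -pi/2 to pi/2: ∫_{-pi/2}^{pi/2} (-2) cos(u) du = (-2) - (2) = -4.
Directly, an antiderivative of (-3) cos(u) is -3*sin(u); evaluating from pi/2 to pi: ∫_{pi/2}^{pi} (-3) cos(u) du = (0) - (-3) = 3.
Summing the pieces and multiplying by (1/pi) gives a_1 = -5/pi.

-5/pi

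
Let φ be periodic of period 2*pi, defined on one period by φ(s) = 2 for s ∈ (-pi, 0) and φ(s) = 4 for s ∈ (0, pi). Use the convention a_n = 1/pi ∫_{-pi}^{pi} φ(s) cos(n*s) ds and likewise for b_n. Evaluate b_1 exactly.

4/pi

b_1 = 1/pi ∫_{-pi}^{pi} φ(s) sin(s) ds.
Split the integral at the breakpoints.
Directly, an antiderivative of (2) sin(s) is -2*cos(s); evaluating from -pi to 0: ∫_{-pi}^{0} (2) sin(s) ds = (-2) - (2) = -4.
Directly, an antiderivative of (4) sin(s) is -4*cos(s); evaluating from 0 to pi: ∫_{0}^{pi} (4) sin(s) ds = (4) - (-4) = 8.
Summing the pieces and multiplying by (1/pi) gives b_1 = 4/pi.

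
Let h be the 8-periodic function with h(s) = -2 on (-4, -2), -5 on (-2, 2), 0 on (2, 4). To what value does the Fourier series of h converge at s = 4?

At s = 4 the one-sided limits are h(4^-) = 0 and h(4^+) = -2.
By Dirichlet's theorem the series converges to their average, [(0) + (-2)]/2 = -1.

-1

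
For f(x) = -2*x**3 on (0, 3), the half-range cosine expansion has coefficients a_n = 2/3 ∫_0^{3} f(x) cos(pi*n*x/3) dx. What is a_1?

a_1 = 2/3 ∫_0^{3} (-2*x**3) cos(pi*x/3) dx.
Integrating by parts three times (tabular method), an antiderivative of (-2*x**3) cos(pi*x/3) is -6*x**3*sin(pi*x/3)/pi - 54*x**2*cos(pi*x/3)/pi**2 + 324*x*sin(pi*x/3)/pi**3 + 972*cos(pi*x/3)/pi**4; evaluating from 0 to 3: ∫_{0}^{3} (-2*x**3) cos(pi*x/3) dx = (486*(-2 + pi**2)/pi**4) - (972/pi**4) = 486*(-4 + pi**2)/pi**4.
Hence a_1 = (2/3)·(486*(-4 + pi**2)/pi**4) = 324*(-4 + pi**2)/pi**4.

324*(-4 + pi**2)/pi**4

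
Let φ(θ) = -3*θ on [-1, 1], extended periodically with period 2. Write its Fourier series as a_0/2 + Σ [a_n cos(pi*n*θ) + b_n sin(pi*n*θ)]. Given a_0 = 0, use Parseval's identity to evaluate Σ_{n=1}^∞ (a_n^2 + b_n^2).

6

Parseval: a_0^2/2 + Σ_{n≥1} (a_n^2+b_n^2) = ∫_{-1}^{1} φ(θ)^2 dθ = 6.
Subtract a_0^2/2 = 0: Σ (a_n^2+b_n^2) = 6.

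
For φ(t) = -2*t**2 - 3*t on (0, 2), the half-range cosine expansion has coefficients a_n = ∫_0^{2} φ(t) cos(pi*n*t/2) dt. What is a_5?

56/(25*pi**2)

a_5 = ∫_0^{2} (-2*t**2 - 3*t) cos(5*pi*t/2) dt.
Integrating by parts twice (tabular method), an antiderivative of (-2*t**2 - 3*t) cos(5*pi*t/2) is -4*t**2*sin(5*pi*t/2)/(5*pi) - 6*t*sin(5*pi*t/2)/(5*pi) - 16*t*cos(5*pi*t/2)/(25*pi**2) + 32*sin(5*pi*t/2)/(125*pi**3) - 12*cos(5*pi*t/2)/(25*pi**2); evaluating from 0 to 2: ∫_{0}^{2} (-2*t**2 - 3*t) cos(5*pi*t/2) dt = (44/(25*pi**2)) - (-12/(25*pi**2)) = 56/(25*pi**2).
Hence a_5 = 56/(25*pi**2).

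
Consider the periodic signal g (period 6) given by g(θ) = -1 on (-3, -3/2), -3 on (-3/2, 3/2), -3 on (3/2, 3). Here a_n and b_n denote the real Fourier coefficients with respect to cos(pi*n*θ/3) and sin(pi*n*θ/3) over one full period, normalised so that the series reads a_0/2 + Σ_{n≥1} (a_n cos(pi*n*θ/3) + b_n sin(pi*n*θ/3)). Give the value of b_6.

2/(3*pi)

b_6 = 1/3 ∫_{-3}^{3} g(θ) sin(2*pi*θ) dθ.
Split the integral at the breakpoints.
Directly, an antiderivative of (-1) sin(2*pi*θ) is cos(2*pi*θ)/(2*pi); evaluating from -3 to -3/2: ∫_{-3}^{-3/2} (-1) sin(2*pi*θ) dθ = (-1/(2*pi)) - (1/(2*pi)) = -1/pi.
Directly, an antiderivative of (-3) sin(2*pi*θ) is 3*cos(2*pi*θ)/(2*pi); evaluating from -3/2 to 3/2: ∫_{-3/2}^{3/2} (-3) sin(2*pi*θ) dθ = (-3/(2*pi)) - (-3/(2*pi)) = 0.
Directly, an antiderivative of (-3) sin(2*pi*θ) is 3*cos(2*pi*θ)/(2*pi); evaluating from 3/2 to 3: ∫_{3/2}^{3} (-3) sin(2*pi*θ) dθ = (3/(2*pi)) - (-3/(2*pi)) = 3/pi.
Summing the pieces and multiplying by (1/3) gives b_6 = 2/(3*pi).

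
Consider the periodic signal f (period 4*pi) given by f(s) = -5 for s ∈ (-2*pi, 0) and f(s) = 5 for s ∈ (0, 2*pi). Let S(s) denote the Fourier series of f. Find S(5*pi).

s = 5*pi differs from s = pi by 1 full period(s), and the series is 4*pi-periodic.
f is continuous at s = pi with value 5, so the series converges to 5 there.

5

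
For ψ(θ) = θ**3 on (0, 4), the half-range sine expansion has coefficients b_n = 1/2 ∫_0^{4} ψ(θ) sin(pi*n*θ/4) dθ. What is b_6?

b_6 = 1/2 ∫_0^{4} (θ**3) sin(3*pi*θ/2) dθ.
Integrating by parts three times (tabular method), an antiderivative of (θ**3) sin(3*pi*θ/2) is -2*θ**3*cos(3*pi*θ/2)/(3*pi) + 4*θ**2*sin(3*pi*θ/2)/(3*pi**2) + 16*θ*cos(3*pi*θ/2)/(9*pi**3) - 32*sin(3*pi*θ/2)/(27*pi**4); evaluating from 0 to 4: ∫_{0}^{4} (θ**3) sin(3*pi*θ/2) dθ = (64*(1 - 6*pi**2)/(9*pi**3)) - (0) = 64*(1 - 6*pi**2)/(9*pi**3).
Hence b_6 = (1/2)·(64*(1 - 6*pi**2)/(9*pi**3)) = 32*(1 - 6*pi**2)/(9*pi**3).

32*(1 - 6*pi**2)/(9*pi**3)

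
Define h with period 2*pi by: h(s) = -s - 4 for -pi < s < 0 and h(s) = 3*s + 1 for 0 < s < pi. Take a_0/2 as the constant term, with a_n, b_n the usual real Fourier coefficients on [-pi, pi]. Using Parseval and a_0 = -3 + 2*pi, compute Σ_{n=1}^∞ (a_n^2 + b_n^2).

25/2 + 4*pi**2/3 + 5*pi

Parseval: a_0^2/2 + Σ_{n≥1} (a_n^2+b_n^2) = 1/pi ∫_{-pi}^{pi} h(s)^2 ds = -pi + 17 + 10*pi**2/3.
Subtract a_0^2/2 = (3 - 2*pi)**2/2: Σ (a_n^2+b_n^2) = 25/2 + 4*pi**2/3 + 5*pi.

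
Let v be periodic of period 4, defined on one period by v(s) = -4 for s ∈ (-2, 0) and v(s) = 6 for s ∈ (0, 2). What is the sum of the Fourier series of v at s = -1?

v is continuous at s = -1 with value -4, so the series converges to -4 there.

-4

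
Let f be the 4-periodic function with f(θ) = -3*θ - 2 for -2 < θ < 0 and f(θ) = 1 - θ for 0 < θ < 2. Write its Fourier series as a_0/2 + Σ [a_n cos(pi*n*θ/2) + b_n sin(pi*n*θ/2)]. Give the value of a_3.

-8/(9*pi**2)

a_3 = 1/2 ∫_{-2}^{2} f(θ) cos(3*pi*θ/2) dθ.
Split the integral at the breakpoints.
Integrating by parts (boundary term plus one more integral), an antiderivative of (-3*θ - 2) cos(3*pi*θ/2) is -2*θ*sin(3*pi*θ/2)/pi - 4*sin(3*pi*θ/2)/(3*pi) - 4*cos(3*pi*θ/2)/(3*pi**2); evaluating from -2 to 0: ∫_{-2}^{0} (-3*θ - 2) cos(3*pi*θ/2) dθ = (-4/(3*pi**2)) - (4/(3*pi**2)) = -8/(3*pi**2).
Integrating by parts (boundary term plus one more integral), an antiderivative of (1 - θ) cos(3*pi*θ/2) is -2*θ*sin(3*pi*θ/2)/(3*pi) + 2*sin(3*pi*θ/2)/(3*pi) - 4*cos(3*pi*θ/2)/(9*pi**2); evaluating from 0 to 2: ∫_{0}^{2} (1 - θ) cos(3*pi*θ/2) dθ = (4/(9*pi**2)) - (-4/(9*pi**2)) = 8/(9*pi**2).
Summing the pieces and multiplying by (1/2) gives a_3 = -8/(9*pi**2).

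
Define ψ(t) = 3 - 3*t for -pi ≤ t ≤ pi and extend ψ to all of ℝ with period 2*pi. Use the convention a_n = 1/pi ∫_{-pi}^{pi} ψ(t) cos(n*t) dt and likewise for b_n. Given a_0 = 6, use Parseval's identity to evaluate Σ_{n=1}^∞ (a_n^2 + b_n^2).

6*pi**2

Parseval: a_0^2/2 + Σ_{n≥1} (a_n^2+b_n^2) = 1/pi ∫_{-pi}^{pi} ψ(t)^2 dt = 18 + 6*pi**2.
Subtract a_0^2/2 = 18: Σ (a_n^2+b_n^2) = 6*pi**2.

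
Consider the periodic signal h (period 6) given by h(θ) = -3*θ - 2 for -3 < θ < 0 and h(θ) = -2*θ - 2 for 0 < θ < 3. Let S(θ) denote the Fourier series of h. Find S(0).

-2

h is continuous at θ = 0 with value -2, so the series converges to -2 there.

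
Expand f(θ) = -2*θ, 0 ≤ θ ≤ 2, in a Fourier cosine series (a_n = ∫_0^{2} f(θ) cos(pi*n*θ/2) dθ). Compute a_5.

a_5 = ∫_0^{2} (-2*θ) cos(5*pi*θ/2) dθ.
Integrating by parts (boundary term plus one more integral), an antiderivative of (-2*θ) cos(5*pi*θ/2) is -4*θ*sin(5*pi*θ/2)/(5*pi) - 8*cos(5*pi*θ/2)/(25*pi**2); evaluating from 0 to 2: ∫_{0}^{2} (-2*θ) cos(5*pi*θ/2) dθ = (8/(25*pi**2)) - (-8/(25*pi**2)) = 16/(25*pi**2).
Hence a_5 = 16/(25*pi**2).

16/(25*pi**2)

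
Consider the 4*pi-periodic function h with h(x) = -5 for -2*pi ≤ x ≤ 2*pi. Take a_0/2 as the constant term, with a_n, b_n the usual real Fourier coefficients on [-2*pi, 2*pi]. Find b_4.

0

b_4 = (1/(2*pi)) ∫_{-2*pi}^{2*pi} h(x) sin(2*x) dx.
h is even and sin(2*x) is odd, so the integrand is odd over a symmetric interval and the integral vanishes.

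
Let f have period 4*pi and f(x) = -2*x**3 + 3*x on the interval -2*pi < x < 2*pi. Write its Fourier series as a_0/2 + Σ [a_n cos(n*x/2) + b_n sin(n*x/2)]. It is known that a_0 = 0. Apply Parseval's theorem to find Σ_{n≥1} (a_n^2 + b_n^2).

8*pi**2*(-336*pi**2 + 105 + 320*pi**4)/35

Parseval: a_0^2/2 + Σ_{n≥1} (a_n^2+b_n^2) = (1/(2*pi)) ∫_{-2*pi}^{2*pi} f(x)^2 dx = 8*pi**2*(-336*pi**2 + 105 + 320*pi**4)/35.
Subtract a_0^2/2 = 0: Σ (a_n^2+b_n^2) = 8*pi**2*(-336*pi**2 + 105 + 320*pi**4)/35.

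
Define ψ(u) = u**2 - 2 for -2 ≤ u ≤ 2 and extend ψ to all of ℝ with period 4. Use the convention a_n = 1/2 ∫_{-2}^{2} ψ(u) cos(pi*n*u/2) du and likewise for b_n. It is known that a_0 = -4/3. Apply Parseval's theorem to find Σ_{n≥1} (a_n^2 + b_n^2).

128/45

Parseval: a_0^2/2 + Σ_{n≥1} (a_n^2+b_n^2) = 1/2 ∫_{-2}^{2} ψ(u)^2 du = 56/15.
Subtract a_0^2/2 = 8/9: Σ (a_n^2+b_n^2) = 128/45.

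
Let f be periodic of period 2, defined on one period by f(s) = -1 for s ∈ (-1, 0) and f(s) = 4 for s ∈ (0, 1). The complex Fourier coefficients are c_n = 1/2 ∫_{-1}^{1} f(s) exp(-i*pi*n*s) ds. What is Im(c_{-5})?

Since f is real-valued, Im(c_{-5}) = -1/2 ∫_{-1}^{1} f(s) sin(-5*pi*s) ds = b_{5}/2.
Split the integral at the breakpoints.
Directly, an antiderivative of (-1) sin(-5*pi*s) is -cos(5*pi*s)/(5*pi); evaluating from -1 to 0: ∫_{-1}^{0} (-1) sin(-5*pi*s) ds = (-1/(5*pi)) - (1/(5*pi)) = -2/(5*pi).
Directly, an antiderivative of (4) sin(-5*pi*s) is 4*cos(5*pi*s)/(5*pi); evaluating from 0 to 1: ∫_{0}^{1} (4) sin(-5*pi*s) ds = (-4/(5*pi)) - (4/(5*pi)) = -8/(5*pi).
So ∫_{-1}^{1} f(s) sin(-5*pi*s) ds = -2/pi.
Hence Im(c_{-5}) = (-1/2)·(-2/pi) = 1/pi.

1/pi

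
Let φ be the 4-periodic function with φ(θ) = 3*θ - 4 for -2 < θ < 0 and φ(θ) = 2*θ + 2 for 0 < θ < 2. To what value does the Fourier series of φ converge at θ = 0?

-1

At θ = 0 the one-sided limits are φ(0^-) = -4 and φ(0^+) = 2.
By Dirichlet's theorem the series converges to their average, [(-4) + (2)]/2 = -1.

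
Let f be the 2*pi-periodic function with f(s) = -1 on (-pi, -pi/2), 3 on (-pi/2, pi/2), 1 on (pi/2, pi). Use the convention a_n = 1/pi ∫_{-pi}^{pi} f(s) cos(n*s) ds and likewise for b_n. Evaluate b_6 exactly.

b_6 = 1/pi ∫_{-pi}^{pi} f(s) sin(6*s) ds.
Split the integral at the breakpoints.
Directly, an antiderivative of (-1) sin(6*s) is cos(6*s)/6; evaluating from -pi to -pi/2: ∫_{-pi}^{-pi/2} (-1) sin(6*s) ds = (-1/6) - (1/6) = -1/3.
Directly, an antiderivative of (3) sin(6*s) is -cos(6*s)/2; evaluating from -pi/2 to pi/2: ∫_{-pi/2}^{pi/2} (3) sin(6*s) ds = (1/2) - (1/2) = 0.
Directly, an antiderivative of (1) sin(6*s) is -cos(6*s)/6; evaluating from pi/2 to pi: ∫_{pi/2}^{pi} (1) sin(6*s) ds = (-1/6) - (1/6) = -1/3.
Summing the pieces and multiplying by (1/pi) gives b_6 = -2/(3*pi).

-2/(3*pi)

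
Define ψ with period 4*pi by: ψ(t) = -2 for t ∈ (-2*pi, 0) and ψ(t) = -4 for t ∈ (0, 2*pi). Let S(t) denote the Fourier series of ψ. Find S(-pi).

-2

ψ is continuous at t = -pi with value -2, so the series converges to -2 there.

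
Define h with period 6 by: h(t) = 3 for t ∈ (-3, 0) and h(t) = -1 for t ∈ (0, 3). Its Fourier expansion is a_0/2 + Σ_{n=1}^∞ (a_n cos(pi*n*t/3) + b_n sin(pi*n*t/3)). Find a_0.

2

a_0 = 1/3 ∫_{-3}^{3} h(t) dt = 1/3 · (6) = 2.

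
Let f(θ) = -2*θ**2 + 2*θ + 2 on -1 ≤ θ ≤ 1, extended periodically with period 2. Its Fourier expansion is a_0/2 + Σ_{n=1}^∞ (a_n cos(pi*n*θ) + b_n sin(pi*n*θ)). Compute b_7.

4/(7*pi)

b_7 = ∫_{-1}^{1} f(θ) sin(7*pi*θ) dθ.
Integrating by parts twice (tabular method), an antiderivative of (-2*θ**2 + 2*θ + 2) sin(7*pi*θ) is 2*θ**2*cos(7*pi*θ)/(7*pi) - 4*θ*sin(7*pi*θ)/(49*pi**2) - 2*θ*cos(7*pi*θ)/(7*pi) + 2*sin(7*pi*θ)/(49*pi**2) - 2*cos(7*pi*θ)/(7*pi) - 4*cos(7*pi*θ)/(343*pi**3); evaluating from -1 to 1: ∫_{-1}^{1} (-2*θ**2 + 2*θ + 2) sin(7*pi*θ) dθ = (2*(2 + 49*pi**2)/(343*pi**3)) - (2*(2 - 49*pi**2)/(343*pi**3)) = 4/(7*pi).
Hence b_7 = 4/(7*pi).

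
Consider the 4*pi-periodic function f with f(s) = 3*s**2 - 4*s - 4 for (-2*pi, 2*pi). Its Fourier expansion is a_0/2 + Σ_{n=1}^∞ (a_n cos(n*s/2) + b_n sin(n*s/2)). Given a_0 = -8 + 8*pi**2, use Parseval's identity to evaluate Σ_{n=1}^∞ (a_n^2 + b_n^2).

Parseval: a_0^2/2 + Σ_{n≥1} (a_n^2+b_n^2) = (1/(2*pi)) ∫_{-2*pi}^{2*pi} f(s)^2 ds = -64*pi**2/3 + 32 + 288*pi**4/5.
Subtract a_0^2/2 = 32*(1 - pi**2)**2: Σ (a_n^2+b_n^2) = 128*pi**2*(5 + 3*pi**2)/15.

128*pi**2*(5 + 3*pi**2)/15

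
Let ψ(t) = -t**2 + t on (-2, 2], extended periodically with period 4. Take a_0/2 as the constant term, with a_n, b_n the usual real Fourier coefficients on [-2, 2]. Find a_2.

-4/pi**2

a_2 = 1/2 ∫_{-2}^{2} ψ(t) cos(pi*t) dt.
Integrating by parts twice (tabular method), an antiderivative of (-t**2 + t) cos(pi*t) is -t**2*sin(pi*t)/pi + t*sin(pi*t)/pi - 2*t*cos(pi*t)/pi**2 + 2*sin(pi*t)/pi**3 + cos(pi*t)/pi**2; evaluating from -2 to 2: ∫_{-2}^{2} (-t**2 + t) cos(pi*t) dt = (-3/pi**2) - (5/pi**2) = -8/pi**2.
Hence a_2 = (1/2)·(-8/pi**2) = -4/pi**2.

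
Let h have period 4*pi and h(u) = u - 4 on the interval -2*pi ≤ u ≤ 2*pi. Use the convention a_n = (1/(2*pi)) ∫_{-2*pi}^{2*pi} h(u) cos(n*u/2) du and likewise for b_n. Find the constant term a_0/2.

a_0 = (1/(2*pi)) ∫_{-2*pi}^{2*pi} h(u) du = (1/(2*pi)) · (-16*pi) = -8.
So the constant term a_0/2 = -4.

-4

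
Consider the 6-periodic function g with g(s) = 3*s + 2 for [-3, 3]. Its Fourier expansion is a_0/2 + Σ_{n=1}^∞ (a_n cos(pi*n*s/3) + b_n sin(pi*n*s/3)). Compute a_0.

4

a_0 = 1/3 ∫_{-3}^{3} g(s) ds = 1/3 · (12) = 4.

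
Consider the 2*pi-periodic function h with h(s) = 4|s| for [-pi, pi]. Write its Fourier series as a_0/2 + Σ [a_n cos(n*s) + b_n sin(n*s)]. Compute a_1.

-16/pi

a_1 = 1/pi ∫_{-pi}^{pi} h(s) cos(s) ds.
h is even and cos(s) is even, so the integrand is even and a_1 = 2/pi ∫_0^{pi} h(s) cos(s) ds.
Integrating by parts (boundary term plus one more integral), an antiderivative of (4*s) cos(s) is 4*s*sin(s) + 4*cos(s); evaluating from 0 to pi: ∫_{0}^{pi} (4*s) cos(s) ds = (-4) - (4) = -8.
Hence a_1 = (2/pi)·(-8) = -16/pi.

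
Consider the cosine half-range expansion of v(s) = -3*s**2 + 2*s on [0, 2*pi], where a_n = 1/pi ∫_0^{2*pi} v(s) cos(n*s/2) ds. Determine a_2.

a_2 = 1/pi ∫_0^{2*pi} (-3*s**2 + 2*s) cos(s) ds.
Integrating by parts twice (tabular method), an antiderivative of (-3*s**2 + 2*s) cos(s) is -3*s**2*sin(s) + 2*s*sin(s) - 6*s*cos(s) + 6*sin(s) + 2*cos(s); evaluating from 0 to 2*pi: ∫_{0}^{2*pi} (-3*s**2 + 2*s) cos(s) ds = (2 - 12*pi) - (2) = -12*pi.
Hence a_2 = (1/pi)·(-12*pi) = -12.

-12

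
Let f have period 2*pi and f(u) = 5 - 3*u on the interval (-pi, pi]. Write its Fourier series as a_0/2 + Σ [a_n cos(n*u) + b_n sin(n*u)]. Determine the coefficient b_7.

b_7 = 1/pi ∫_{-pi}^{pi} f(u) sin(7*u) du.
Integrating by parts (boundary term plus one more integral), an antiderivative of (5 - 3*u) sin(7*u) is 3*u*cos(7*u)/7 - 3*sin(7*u)/49 - 5*cos(7*u)/7; evaluating from -pi to pi: ∫_{-pi}^{pi} (5 - 3*u) sin(7*u) du = (5/7 - 3*pi/7) - (5/7 + 3*pi/7) = -6*pi/7.
Hence b_7 = (1/pi)·(-6*pi/7) = -6/7.

-6/7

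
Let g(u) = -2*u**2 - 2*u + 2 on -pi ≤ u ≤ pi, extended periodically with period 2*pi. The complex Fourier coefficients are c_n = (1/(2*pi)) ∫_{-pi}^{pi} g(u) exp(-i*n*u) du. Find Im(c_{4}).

-1/2

Since g is real-valued, Im(c_{4}) = -(1/(2*pi)) ∫_{-pi}^{pi} g(u) sin(4*u) du = -b_{4}/2.
Integrating by parts twice (tabular method), an antiderivative of (-2*u**2 - 2*u + 2) sin(4*u) is u**2*cos(4*u)/2 - u*sin(4*u)/4 + u*cos(4*u)/2 - sin(4*u)/8 - 9*cos(4*u)/16; evaluating from -pi to pi: ∫_{-pi}^{pi} (-2*u**2 - 2*u + 2) sin(4*u) du = (-9/16 + pi/2 + pi**2/2) - (-pi/2 - 9/16 + pi**2/2) = pi.
Hence Im(c_{4}) = (-1/(2*pi))·(pi) = -1/2.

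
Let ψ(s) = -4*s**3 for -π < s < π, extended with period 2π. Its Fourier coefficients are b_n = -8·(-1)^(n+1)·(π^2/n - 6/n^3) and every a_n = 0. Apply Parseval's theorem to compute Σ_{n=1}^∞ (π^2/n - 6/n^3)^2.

Parseval: Σ b_n^2 = (1/π) ∫_{-π}^{π} ψ(s)^2 ds = 32*pi**6/7.
b_n^2 = 64·(π^2/n - 6/n^3)^2, so the sum equals (32*pi**6/7)/64 = pi**6/14.

pi**6/14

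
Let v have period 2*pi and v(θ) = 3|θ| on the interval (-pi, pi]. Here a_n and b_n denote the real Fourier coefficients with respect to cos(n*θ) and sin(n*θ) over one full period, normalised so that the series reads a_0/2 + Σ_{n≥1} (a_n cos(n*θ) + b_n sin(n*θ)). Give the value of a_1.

a_1 = 1/pi ∫_{-pi}^{pi} v(θ) cos(θ) dθ.
v is even and cos(θ) is even, so the integrand is even and a_1 = 2/pi ∫_0^{pi} v(θ) cos(θ) dθ.
Integrating by parts (boundary term plus one more integral), an antiderivative of (3*θ) cos(θ) is 3*θ*sin(θ) + 3*cos(θ); evaluating from 0 to pi: ∫_{0}^{pi} (3*θ) cos(θ) dθ = (-3) - (3) = -6.
Hence a_1 = (2/pi)·(-6) = -12/pi.

-12/pi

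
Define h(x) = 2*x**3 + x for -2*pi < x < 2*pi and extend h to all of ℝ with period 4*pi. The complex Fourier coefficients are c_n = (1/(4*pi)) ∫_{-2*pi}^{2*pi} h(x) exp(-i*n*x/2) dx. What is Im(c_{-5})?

Since h is real-valued, Im(c_{-5}) = -(1/(4*pi)) ∫_{-2*pi}^{2*pi} h(x) sin(-5*x/2) dx = b_{5}/2.
h is odd and sin(-5*x/2) is odd, so the integrand is even: ∫_{-2*pi}^{2*pi} h(x) sin(-5*x/2) dx = 2∫_0^{2*pi} h(x) sin(-5*x/2) dx.
Integrating by parts three times (tabular method), an antiderivative of (2*x**3 + x) sin(-5*x/2) is 4*x**3*cos(5*x/2)/5 - 24*x**2*sin(5*x/2)/25 - 46*x*cos(5*x/2)/125 + 92*sin(5*x/2)/625; evaluating from 0 to 2*pi: ∫_{0}^{2*pi} (2*x**3 + x) sin(-5*x/2) dx = (4*pi*(23 - 200*pi**2)/125) - (0) = 4*pi*(23 - 200*pi**2)/125.
So ∫_{-2*pi}^{2*pi} h(x) sin(-5*x/2) dx = 8*pi*(23 - 200*pi**2)/125.
Hence Im(c_{-5}) = (-1/(4*pi))·(8*pi*(23 - 200*pi**2)/125) = -46/125 + 16*pi**2/5.

-46/125 + 16*pi**2/5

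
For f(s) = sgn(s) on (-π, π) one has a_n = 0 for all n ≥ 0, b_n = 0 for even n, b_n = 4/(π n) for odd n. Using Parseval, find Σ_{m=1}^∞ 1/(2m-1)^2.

Parseval: Σ b_n^2 = (1/π) ∫_{-π}^{π} f(s)^2 ds = 2.
Only odd n contribute, with b_n^2 = 16/(π^2 n^2), so Σ_{m≥1} 1/(2m-1)^2 = π^2·(2)/16 = pi**2/8.

pi**2/8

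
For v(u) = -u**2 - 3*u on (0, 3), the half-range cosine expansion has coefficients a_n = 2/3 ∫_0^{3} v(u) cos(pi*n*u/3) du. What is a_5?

a_5 = 2/3 ∫_0^{3} (-u**2 - 3*u) cos(5*pi*u/3) du.
Integrating by parts twice (tabular method), an antiderivative of (-u**2 - 3*u) cos(5*pi*u/3) is -3*u**2*sin(5*pi*u/3)/(5*pi) - 9*u*sin(5*pi*u/3)/(5*pi) - 18*u*cos(5*pi*u/3)/(25*pi**2) + 54*sin(5*pi*u/3)/(125*pi**3) - 27*cos(5*pi*u/3)/(25*pi**2); evaluating from 0 to 3: ∫_{0}^{3} (-u**2 - 3*u) cos(5*pi*u/3) du = (81/(25*pi**2)) - (-27/(25*pi**2)) = 108/(25*pi**2).
Hence a_5 = (2/3)·(108/(25*pi**2)) = 72/(25*pi**2).

72/(25*pi**2)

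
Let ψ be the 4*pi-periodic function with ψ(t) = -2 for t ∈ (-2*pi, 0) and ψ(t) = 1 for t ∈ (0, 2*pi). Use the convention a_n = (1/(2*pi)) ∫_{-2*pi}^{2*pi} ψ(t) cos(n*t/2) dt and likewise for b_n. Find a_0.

-1

a_0 = (1/(2*pi)) ∫_{-2*pi}^{2*pi} ψ(t) dt = (1/(2*pi)) · (-2*pi) = -1.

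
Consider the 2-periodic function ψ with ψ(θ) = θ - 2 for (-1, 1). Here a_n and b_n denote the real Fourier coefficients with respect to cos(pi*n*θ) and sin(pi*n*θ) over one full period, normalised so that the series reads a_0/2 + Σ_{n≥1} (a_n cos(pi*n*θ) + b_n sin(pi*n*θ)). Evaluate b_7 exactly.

b_7 = ∫_{-1}^{1} ψ(θ) sin(7*pi*θ) dθ.
Integrating by parts (boundary term plus one more integral), an antiderivative of (θ - 2) sin(7*pi*θ) is -θ*cos(7*pi*θ)/(7*pi) + sin(7*pi*θ)/(49*pi**2) + 2*cos(7*pi*θ)/(7*pi); evaluating from -1 to 1: ∫_{-1}^{1} (θ - 2) sin(7*pi*θ) dθ = (-1/(7*pi)) - (-3/(7*pi)) = 2/(7*pi).
Hence b_7 = 2/(7*pi).

2/(7*pi)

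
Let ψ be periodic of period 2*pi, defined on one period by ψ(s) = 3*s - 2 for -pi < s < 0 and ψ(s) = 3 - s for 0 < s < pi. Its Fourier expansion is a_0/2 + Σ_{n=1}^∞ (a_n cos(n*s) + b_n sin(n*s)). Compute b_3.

b_3 = 1/pi ∫_{-pi}^{pi} ψ(s) sin(3*s) ds.
Split the integral at the breakpoints.
Integrating by parts (boundary term plus one more integral), an antiderivative of (3*s - 2) sin(3*s) is -s*cos(3*s) + sin(3*s)/3 + 2*cos(3*s)/3; evaluating from -pi to 0: ∫_{-pi}^{0} (3*s - 2) sin(3*s) ds = (2/3) - (-pi - 2/3) = 4/3 + pi.
Integrating by parts (boundary term plus one more integral), an antiderivative of (3 - s) sin(3*s) is s*cos(3*s)/3 - sin(3*s)/9 - cos(3*s); evaluating from 0 to pi: ∫_{0}^{pi} (3 - s) sin(3*s) ds = (1 - pi/3) - (-1) = 2 - pi/3.
Summing the pieces and multiplying by (1/pi) gives b_3 = 2*(pi + 5)/(3*pi).

2*(pi + 5)/(3*pi)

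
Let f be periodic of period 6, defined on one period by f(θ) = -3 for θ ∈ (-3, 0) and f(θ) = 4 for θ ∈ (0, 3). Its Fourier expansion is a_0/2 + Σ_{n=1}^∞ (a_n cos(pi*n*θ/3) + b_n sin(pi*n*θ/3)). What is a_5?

0

a_5 = 1/3 ∫_{-3}^{3} f(θ) cos(5*pi*θ/3) dθ.
Split the integral at the breakpoints.
Directly, an antiderivative of (-3) cos(5*pi*θ/3) is -9*sin(5*pi*θ/3)/(5*pi); evaluating from -3 to 0: ∫_{-3}^{0} (-3) cos(5*pi*θ/3) dθ = (0) - (0) = 0.
Directly, an antiderivative of (4) cos(5*pi*θ/3) is 12*sin(5*pi*θ/3)/(5*pi); evaluating from 0 to 3: ∫_{0}^{3} (4) cos(5*pi*θ/3) dθ = (0) - (0) = 0.
Summing the pieces and multiplying by (1/3) gives a_5 = 0.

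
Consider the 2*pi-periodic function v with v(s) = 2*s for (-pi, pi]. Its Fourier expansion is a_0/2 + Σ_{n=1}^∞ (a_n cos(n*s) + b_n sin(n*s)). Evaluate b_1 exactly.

4

b_1 = 1/pi ∫_{-pi}^{pi} v(s) sin(s) ds.
v is odd and sin(s) is odd, so the integrand is even and b_1 = 2/pi ∫_0^{pi} v(s) sin(s) ds.
Integrating by parts (boundary term plus one more integral), an antiderivative of (2*s) sin(s) is -2*s*cos(s) + 2*sin(s); evaluating from 0 to pi: ∫_{0}^{pi} (2*s) sin(s) ds = (2*pi) - (0) = 2*pi.
Hence b_1 = (2/pi)·(2*pi) = 4.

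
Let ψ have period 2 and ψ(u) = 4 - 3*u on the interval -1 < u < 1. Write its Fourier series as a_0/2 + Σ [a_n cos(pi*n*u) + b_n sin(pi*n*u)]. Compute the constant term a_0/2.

a_0 = ∫_{-1}^{1} ψ(u) du = 8.
So the constant term a_0/2 = 4.

4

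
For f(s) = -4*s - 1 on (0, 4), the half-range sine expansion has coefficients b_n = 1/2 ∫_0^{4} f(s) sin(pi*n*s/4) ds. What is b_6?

b_6 = 1/2 ∫_0^{4} (-4*s - 1) sin(3*pi*s/2) ds.
Integrating by parts (boundary term plus one more integral), an antiderivative of (-4*s - 1) sin(3*pi*s/2) is 8*s*cos(3*pi*s/2)/(3*pi) - 16*sin(3*pi*s/2)/(9*pi**2) + 2*cos(3*pi*s/2)/(3*pi); evaluating from 0 to 4: ∫_{0}^{4} (-4*s - 1) sin(3*pi*s/2) ds = (34/(3*pi)) - (2/(3*pi)) = 32/(3*pi).
Hence b_6 = (1/2)·(32/(3*pi)) = 16/(3*pi).

16/(3*pi)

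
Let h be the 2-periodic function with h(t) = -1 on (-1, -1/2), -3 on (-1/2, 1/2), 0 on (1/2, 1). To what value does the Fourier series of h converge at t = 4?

t = 4 differs from t = 0 by 2 full period(s), and the series is 2-periodic.
h is continuous at t = 0 with value -3, so the series converges to -3 there.

-3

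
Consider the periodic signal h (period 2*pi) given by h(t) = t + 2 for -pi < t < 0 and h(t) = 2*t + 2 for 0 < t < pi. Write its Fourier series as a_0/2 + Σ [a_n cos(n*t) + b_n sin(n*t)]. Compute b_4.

b_4 = 1/pi ∫_{-pi}^{pi} h(t) sin(4*t) dt.
Split the integral at the breakpoints.
Integrating by parts (boundary term plus one more integral), an antiderivative of (t + 2) sin(4*t) is -t*cos(4*t)/4 + sin(4*t)/16 - cos(4*t)/2; evaluating from -pi to 0: ∫_{-pi}^{0} (t + 2) sin(4*t) dt = (-1/2) - (-1/2 + pi/4) = -pi/4.
Integrating by parts (boundary term plus one more integral), an antiderivative of (2*t + 2) sin(4*t) is -t*cos(4*t)/2 + sin(4*t)/8 - cos(4*t)/2; evaluating from 0 to pi: ∫_{0}^{pi} (2*t + 2) sin(4*t) dt = (-pi/2 - 1/2) - (-1/2) = -pi/2.
Summing the pieces and multiplying by (1/pi) gives b_4 = -3/4.

-3/4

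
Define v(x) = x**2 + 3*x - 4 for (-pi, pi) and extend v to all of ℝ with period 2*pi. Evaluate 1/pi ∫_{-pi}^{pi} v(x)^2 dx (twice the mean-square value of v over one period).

2*pi**2/3 + 32 + 2*pi**4/5

1/pi ∫_{-pi}^{pi} v(x)^2 dx = 1/pi · (2*pi*(5*pi**2 + 240 + 3*pi**4)/15) = 2*pi**2/3 + 32 + 2*pi**4/5.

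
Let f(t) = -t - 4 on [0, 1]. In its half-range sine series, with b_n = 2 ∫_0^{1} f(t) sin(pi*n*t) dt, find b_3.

-6/pi

b_3 = 2 ∫_0^{1} (-t - 4) sin(3*pi*t) dt.
Integrating by parts (boundary term plus one more integral), an antiderivative of (-t - 4) sin(3*pi*t) is t*cos(3*pi*t)/(3*pi) - sin(3*pi*t)/(9*pi**2) + 4*cos(3*pi*t)/(3*pi); evaluating from 0 to 1: ∫_{0}^{1} (-t - 4) sin(3*pi*t) dt = (-5/(3*pi)) - (4/(3*pi)) = -3/pi.
Hence b_3 = 2·(-3/pi) = -6/pi.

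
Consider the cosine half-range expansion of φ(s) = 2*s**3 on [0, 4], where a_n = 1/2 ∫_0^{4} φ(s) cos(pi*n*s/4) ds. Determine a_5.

768*(4 - 25*pi**2)/(625*pi**4)

a_5 = 1/2 ∫_0^{4} (2*s**3) cos(5*pi*s/4) ds.
Integrating by parts three times (tabular method), an antiderivative of (2*s**3) cos(5*pi*s/4) is 8*s**3*sin(5*pi*s/4)/(5*pi) + 96*s**2*cos(5*pi*s/4)/(25*pi**2) - 768*s*sin(5*pi*s/4)/(125*pi**3) - 3072*cos(5*pi*s/4)/(625*pi**4); evaluating from 0 to 4: ∫_{0}^{4} (2*s**3) cos(5*pi*s/4) ds = (1536*(2 - 25*pi**2)/(625*pi**4)) - (-3072/(625*pi**4)) = 1536*(4 - 25*pi**2)/(625*pi**4).
Hence a_5 = (1/2)·(1536*(4 - 25*pi**2)/(625*pi**4)) = 768*(4 - 25*pi**2)/(625*pi**4).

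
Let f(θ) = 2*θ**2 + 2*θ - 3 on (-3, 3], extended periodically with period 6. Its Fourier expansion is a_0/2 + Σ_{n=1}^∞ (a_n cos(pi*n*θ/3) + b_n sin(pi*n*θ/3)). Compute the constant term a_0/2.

3

a_0 = 1/3 ∫_{-3}^{3} f(θ) dθ = 1/3 · (18) = 6.
So the constant term a_0/2 = 3.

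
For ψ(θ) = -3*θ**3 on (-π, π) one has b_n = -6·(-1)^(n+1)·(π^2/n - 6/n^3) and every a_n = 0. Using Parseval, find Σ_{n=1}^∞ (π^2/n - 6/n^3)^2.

pi**6/14

Parseval: Σ b_n^2 = (1/π) ∫_{-π}^{π} ψ(θ)^2 dθ = 18*pi**6/7.
b_n^2 = 36·(π^2/n - 6/n^3)^2, so the sum equals (18*pi**6/7)/36 = pi**6/14.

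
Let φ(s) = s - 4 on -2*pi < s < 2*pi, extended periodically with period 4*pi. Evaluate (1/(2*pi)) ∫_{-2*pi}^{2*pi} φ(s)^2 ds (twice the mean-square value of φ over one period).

8*pi**2/3 + 32

(1/(2*pi)) ∫_{-2*pi}^{2*pi} φ(s)^2 ds = (1/(2*pi)) · (16*pi*(pi**2 + 12)/3) = 8*pi**2/3 + 32.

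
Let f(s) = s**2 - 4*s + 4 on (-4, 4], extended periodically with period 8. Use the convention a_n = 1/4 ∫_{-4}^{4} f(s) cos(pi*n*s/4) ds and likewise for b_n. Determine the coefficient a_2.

a_2 = 1/4 ∫_{-4}^{4} f(s) cos(pi*s/2) ds.
Integrating by parts twice (tabular method), an antiderivative of (s**2 - 4*s + 4) cos(pi*s/2) is 2*s**2*sin(pi*s/2)/pi - 8*s*sin(pi*s/2)/pi + 8*s*cos(pi*s/2)/pi**2 - 16*sin(pi*s/2)/pi**3 + 8*sin(pi*s/2)/pi - 16*cos(pi*s/2)/pi**2; evaluating from -4 to 4: ∫_{-4}^{4} (s**2 - 4*s + 4) cos(pi*s/2) ds = (16/pi**2) - (-48/pi**2) = 64/pi**2.
Hence a_2 = (1/4)·(64/pi**2) = 16/pi**2.

16/pi**2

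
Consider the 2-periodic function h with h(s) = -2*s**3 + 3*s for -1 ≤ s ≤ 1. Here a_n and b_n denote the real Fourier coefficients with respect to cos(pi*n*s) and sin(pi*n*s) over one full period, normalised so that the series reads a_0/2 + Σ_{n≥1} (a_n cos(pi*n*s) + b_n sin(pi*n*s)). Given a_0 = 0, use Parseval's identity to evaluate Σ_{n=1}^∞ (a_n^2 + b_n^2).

82/35

Parseval: a_0^2/2 + Σ_{n≥1} (a_n^2+b_n^2) = ∫_{-1}^{1} h(s)^2 ds = 82/35.
Subtract a_0^2/2 = 0: Σ (a_n^2+b_n^2) = 82/35.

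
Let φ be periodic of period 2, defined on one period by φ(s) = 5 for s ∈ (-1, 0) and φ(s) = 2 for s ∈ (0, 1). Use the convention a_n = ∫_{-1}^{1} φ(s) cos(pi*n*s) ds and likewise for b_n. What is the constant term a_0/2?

a_0 = ∫_{-1}^{1} φ(s) ds = 7.
So the constant term a_0/2 = 7/2.

7/2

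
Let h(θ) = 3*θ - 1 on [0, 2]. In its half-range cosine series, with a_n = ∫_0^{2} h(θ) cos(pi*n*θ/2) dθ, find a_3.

-8/(3*pi**2)

a_3 = ∫_0^{2} (3*θ - 1) cos(3*pi*θ/2) dθ.
Integrating by parts (boundary term plus one more integral), an antiderivative of (3*θ - 1) cos(3*pi*θ/2) is 2*θ*sin(3*pi*θ/2)/pi - 2*sin(3*pi*θ/2)/(3*pi) + 4*cos(3*pi*θ/2)/(3*pi**2); evaluating from 0 to 2: ∫_{0}^{2} (3*θ - 1) cos(3*pi*θ/2) dθ = (-4/(3*pi**2)) - (4/(3*pi**2)) = -8/(3*pi**2).
Hence a_3 = -8/(3*pi**2).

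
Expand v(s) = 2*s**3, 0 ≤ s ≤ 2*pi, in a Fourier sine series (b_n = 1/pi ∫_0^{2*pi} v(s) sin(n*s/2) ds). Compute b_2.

24 - 16*pi**2

b_2 = 1/pi ∫_0^{2*pi} (2*s**3) sin(s) ds.
Integrating by parts three times (tabular method), an antiderivative of (2*s**3) sin(s) is -2*s**3*cos(s) + 6*s**2*sin(s) + 12*s*cos(s) - 12*sin(s); evaluating from 0 to 2*pi: ∫_{0}^{2*pi} (2*s**3) sin(s) ds = (-16*pi**3 + 24*pi) - (0) = -16*pi**3 + 24*pi.
Hence b_2 = (1/pi)·(-16*pi**3 + 24*pi) = 24 - 16*pi**2.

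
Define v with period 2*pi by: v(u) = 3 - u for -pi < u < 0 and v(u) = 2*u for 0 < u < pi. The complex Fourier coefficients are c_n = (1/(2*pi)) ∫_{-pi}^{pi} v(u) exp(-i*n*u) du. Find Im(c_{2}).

Since v is real-valued, Im(c_{2}) = -(1/(2*pi)) ∫_{-pi}^{pi} v(u) sin(2*u) du = -b_{2}/2.
Split the integral at the breakpoints.
Integrating by parts (boundary term plus one more integral), an antiderivative of (3 - u) sin(2*u) is u*cos(2*u)/2 - sin(2*u)/4 - 3*cos(2*u)/2; evaluating from -pi to 0: ∫_{-pi}^{0} (3 - u) sin(2*u) du = (-3/2) - (-pi/2 - 3/2) = pi/2.
Integrating by parts (boundary term plus one more integral), an antiderivative of (2*u) sin(2*u) is -u*cos(2*u) + sin(2*u)/2; evaluating from 0 to pi: ∫_{0}^{pi} (2*u) sin(2*u) du = (-pi) - (0) = -pi.
So ∫_{-pi}^{pi} v(u) sin(2*u) du = -pi/2.
Hence Im(c_{2}) = (-1/(2*pi))·(-pi/2) = 1/4.

1/4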